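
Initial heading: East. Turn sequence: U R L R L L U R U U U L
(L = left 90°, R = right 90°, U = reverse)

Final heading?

Start: East
  U (U-turn (180°)) -> West
  R (right (90° clockwise)) -> North
  L (left (90° counter-clockwise)) -> West
  R (right (90° clockwise)) -> North
  L (left (90° counter-clockwise)) -> West
  L (left (90° counter-clockwise)) -> South
  U (U-turn (180°)) -> North
  R (right (90° clockwise)) -> East
  U (U-turn (180°)) -> West
  U (U-turn (180°)) -> East
  U (U-turn (180°)) -> West
  L (left (90° counter-clockwise)) -> South
Final: South

Answer: Final heading: South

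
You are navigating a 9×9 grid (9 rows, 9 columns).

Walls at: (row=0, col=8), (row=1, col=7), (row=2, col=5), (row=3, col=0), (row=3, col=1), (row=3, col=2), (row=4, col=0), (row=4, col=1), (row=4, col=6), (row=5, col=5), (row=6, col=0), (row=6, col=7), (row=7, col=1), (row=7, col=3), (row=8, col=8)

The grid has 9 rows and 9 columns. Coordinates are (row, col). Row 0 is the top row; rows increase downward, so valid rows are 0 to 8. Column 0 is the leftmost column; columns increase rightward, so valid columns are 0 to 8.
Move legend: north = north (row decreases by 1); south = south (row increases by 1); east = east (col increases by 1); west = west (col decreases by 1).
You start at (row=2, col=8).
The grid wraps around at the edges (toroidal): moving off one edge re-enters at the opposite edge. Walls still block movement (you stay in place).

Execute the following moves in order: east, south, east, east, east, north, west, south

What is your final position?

Answer: Final position: (row=2, col=2)

Derivation:
Start: (row=2, col=8)
  east (east): (row=2, col=8) -> (row=2, col=0)
  south (south): blocked, stay at (row=2, col=0)
  east (east): (row=2, col=0) -> (row=2, col=1)
  east (east): (row=2, col=1) -> (row=2, col=2)
  east (east): (row=2, col=2) -> (row=2, col=3)
  north (north): (row=2, col=3) -> (row=1, col=3)
  west (west): (row=1, col=3) -> (row=1, col=2)
  south (south): (row=1, col=2) -> (row=2, col=2)
Final: (row=2, col=2)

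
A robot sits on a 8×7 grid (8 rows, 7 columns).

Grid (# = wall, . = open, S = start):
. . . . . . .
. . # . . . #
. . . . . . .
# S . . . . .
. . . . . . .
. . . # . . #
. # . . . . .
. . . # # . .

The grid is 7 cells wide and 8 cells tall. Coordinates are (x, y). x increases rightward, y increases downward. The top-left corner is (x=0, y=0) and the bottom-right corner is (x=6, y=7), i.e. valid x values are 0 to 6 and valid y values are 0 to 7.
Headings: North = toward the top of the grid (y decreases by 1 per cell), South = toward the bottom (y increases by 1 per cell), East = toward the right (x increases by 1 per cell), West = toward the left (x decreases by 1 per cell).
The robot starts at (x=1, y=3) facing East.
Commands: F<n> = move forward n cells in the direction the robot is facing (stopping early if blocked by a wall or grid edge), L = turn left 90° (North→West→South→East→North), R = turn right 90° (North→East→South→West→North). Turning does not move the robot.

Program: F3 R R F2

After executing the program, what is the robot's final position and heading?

Answer: Final position: (x=2, y=3), facing West

Derivation:
Start: (x=1, y=3), facing East
  F3: move forward 3, now at (x=4, y=3)
  R: turn right, now facing South
  R: turn right, now facing West
  F2: move forward 2, now at (x=2, y=3)
Final: (x=2, y=3), facing West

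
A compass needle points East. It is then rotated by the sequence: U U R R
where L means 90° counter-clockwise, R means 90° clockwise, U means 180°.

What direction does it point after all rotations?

Start: East
  U (U-turn (180°)) -> West
  U (U-turn (180°)) -> East
  R (right (90° clockwise)) -> South
  R (right (90° clockwise)) -> West
Final: West

Answer: Final heading: West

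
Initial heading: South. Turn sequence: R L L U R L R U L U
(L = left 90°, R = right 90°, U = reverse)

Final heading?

Answer: Final heading: West

Derivation:
Start: South
  R (right (90° clockwise)) -> West
  L (left (90° counter-clockwise)) -> South
  L (left (90° counter-clockwise)) -> East
  U (U-turn (180°)) -> West
  R (right (90° clockwise)) -> North
  L (left (90° counter-clockwise)) -> West
  R (right (90° clockwise)) -> North
  U (U-turn (180°)) -> South
  L (left (90° counter-clockwise)) -> East
  U (U-turn (180°)) -> West
Final: West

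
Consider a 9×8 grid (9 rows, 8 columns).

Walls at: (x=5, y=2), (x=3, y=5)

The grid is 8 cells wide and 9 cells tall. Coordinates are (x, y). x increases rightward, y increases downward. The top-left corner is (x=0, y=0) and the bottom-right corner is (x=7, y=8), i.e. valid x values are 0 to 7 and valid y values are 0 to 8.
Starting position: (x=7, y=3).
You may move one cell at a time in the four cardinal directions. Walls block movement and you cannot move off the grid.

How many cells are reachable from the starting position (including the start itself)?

BFS flood-fill from (x=7, y=3):
  Distance 0: (x=7, y=3)
  Distance 1: (x=7, y=2), (x=6, y=3), (x=7, y=4)
  Distance 2: (x=7, y=1), (x=6, y=2), (x=5, y=3), (x=6, y=4), (x=7, y=5)
  Distance 3: (x=7, y=0), (x=6, y=1), (x=4, y=3), (x=5, y=4), (x=6, y=5), (x=7, y=6)
  Distance 4: (x=6, y=0), (x=5, y=1), (x=4, y=2), (x=3, y=3), (x=4, y=4), (x=5, y=5), (x=6, y=6), (x=7, y=7)
  Distance 5: (x=5, y=0), (x=4, y=1), (x=3, y=2), (x=2, y=3), (x=3, y=4), (x=4, y=5), (x=5, y=6), (x=6, y=7), (x=7, y=8)
  Distance 6: (x=4, y=0), (x=3, y=1), (x=2, y=2), (x=1, y=3), (x=2, y=4), (x=4, y=6), (x=5, y=7), (x=6, y=8)
  Distance 7: (x=3, y=0), (x=2, y=1), (x=1, y=2), (x=0, y=3), (x=1, y=4), (x=2, y=5), (x=3, y=6), (x=4, y=7), (x=5, y=8)
  Distance 8: (x=2, y=0), (x=1, y=1), (x=0, y=2), (x=0, y=4), (x=1, y=5), (x=2, y=6), (x=3, y=7), (x=4, y=8)
  Distance 9: (x=1, y=0), (x=0, y=1), (x=0, y=5), (x=1, y=6), (x=2, y=7), (x=3, y=8)
  Distance 10: (x=0, y=0), (x=0, y=6), (x=1, y=7), (x=2, y=8)
  Distance 11: (x=0, y=7), (x=1, y=8)
  Distance 12: (x=0, y=8)
Total reachable: 70 (grid has 70 open cells total)

Answer: Reachable cells: 70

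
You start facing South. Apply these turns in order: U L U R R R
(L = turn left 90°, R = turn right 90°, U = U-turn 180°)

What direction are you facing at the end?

Start: South
  U (U-turn (180°)) -> North
  L (left (90° counter-clockwise)) -> West
  U (U-turn (180°)) -> East
  R (right (90° clockwise)) -> South
  R (right (90° clockwise)) -> West
  R (right (90° clockwise)) -> North
Final: North

Answer: Final heading: North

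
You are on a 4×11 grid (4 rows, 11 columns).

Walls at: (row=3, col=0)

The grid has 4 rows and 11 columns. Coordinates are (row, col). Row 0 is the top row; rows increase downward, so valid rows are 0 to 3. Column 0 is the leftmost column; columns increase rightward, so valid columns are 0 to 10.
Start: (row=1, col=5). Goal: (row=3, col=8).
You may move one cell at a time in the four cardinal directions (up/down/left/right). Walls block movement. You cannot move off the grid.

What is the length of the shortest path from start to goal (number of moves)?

Answer: Shortest path length: 5

Derivation:
BFS from (row=1, col=5) until reaching (row=3, col=8):
  Distance 0: (row=1, col=5)
  Distance 1: (row=0, col=5), (row=1, col=4), (row=1, col=6), (row=2, col=5)
  Distance 2: (row=0, col=4), (row=0, col=6), (row=1, col=3), (row=1, col=7), (row=2, col=4), (row=2, col=6), (row=3, col=5)
  Distance 3: (row=0, col=3), (row=0, col=7), (row=1, col=2), (row=1, col=8), (row=2, col=3), (row=2, col=7), (row=3, col=4), (row=3, col=6)
  Distance 4: (row=0, col=2), (row=0, col=8), (row=1, col=1), (row=1, col=9), (row=2, col=2), (row=2, col=8), (row=3, col=3), (row=3, col=7)
  Distance 5: (row=0, col=1), (row=0, col=9), (row=1, col=0), (row=1, col=10), (row=2, col=1), (row=2, col=9), (row=3, col=2), (row=3, col=8)  <- goal reached here
One shortest path (5 moves): (row=1, col=5) -> (row=1, col=6) -> (row=1, col=7) -> (row=1, col=8) -> (row=2, col=8) -> (row=3, col=8)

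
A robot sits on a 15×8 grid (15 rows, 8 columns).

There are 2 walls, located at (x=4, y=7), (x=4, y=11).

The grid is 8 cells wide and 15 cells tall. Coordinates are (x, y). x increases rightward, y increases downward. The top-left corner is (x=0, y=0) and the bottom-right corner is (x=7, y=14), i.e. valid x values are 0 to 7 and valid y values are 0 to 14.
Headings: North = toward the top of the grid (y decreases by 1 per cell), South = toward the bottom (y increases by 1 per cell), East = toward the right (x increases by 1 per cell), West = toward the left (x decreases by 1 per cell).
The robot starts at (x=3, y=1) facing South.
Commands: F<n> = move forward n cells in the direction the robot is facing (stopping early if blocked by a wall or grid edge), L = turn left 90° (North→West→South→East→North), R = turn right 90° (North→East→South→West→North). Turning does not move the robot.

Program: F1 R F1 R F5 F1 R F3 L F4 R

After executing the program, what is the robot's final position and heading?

Start: (x=3, y=1), facing South
  F1: move forward 1, now at (x=3, y=2)
  R: turn right, now facing West
  F1: move forward 1, now at (x=2, y=2)
  R: turn right, now facing North
  F5: move forward 2/5 (blocked), now at (x=2, y=0)
  F1: move forward 0/1 (blocked), now at (x=2, y=0)
  R: turn right, now facing East
  F3: move forward 3, now at (x=5, y=0)
  L: turn left, now facing North
  F4: move forward 0/4 (blocked), now at (x=5, y=0)
  R: turn right, now facing East
Final: (x=5, y=0), facing East

Answer: Final position: (x=5, y=0), facing East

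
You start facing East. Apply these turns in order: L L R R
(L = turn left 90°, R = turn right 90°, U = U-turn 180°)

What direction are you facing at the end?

Answer: Final heading: East

Derivation:
Start: East
  L (left (90° counter-clockwise)) -> North
  L (left (90° counter-clockwise)) -> West
  R (right (90° clockwise)) -> North
  R (right (90° clockwise)) -> East
Final: East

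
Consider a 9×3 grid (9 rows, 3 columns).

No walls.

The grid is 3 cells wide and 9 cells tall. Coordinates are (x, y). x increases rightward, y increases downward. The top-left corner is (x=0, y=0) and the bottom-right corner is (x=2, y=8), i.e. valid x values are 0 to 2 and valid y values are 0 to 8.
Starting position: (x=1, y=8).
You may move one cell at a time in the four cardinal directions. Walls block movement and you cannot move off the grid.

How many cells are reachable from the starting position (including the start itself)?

BFS flood-fill from (x=1, y=8):
  Distance 0: (x=1, y=8)
  Distance 1: (x=1, y=7), (x=0, y=8), (x=2, y=8)
  Distance 2: (x=1, y=6), (x=0, y=7), (x=2, y=7)
  Distance 3: (x=1, y=5), (x=0, y=6), (x=2, y=6)
  Distance 4: (x=1, y=4), (x=0, y=5), (x=2, y=5)
  Distance 5: (x=1, y=3), (x=0, y=4), (x=2, y=4)
  Distance 6: (x=1, y=2), (x=0, y=3), (x=2, y=3)
  Distance 7: (x=1, y=1), (x=0, y=2), (x=2, y=2)
  Distance 8: (x=1, y=0), (x=0, y=1), (x=2, y=1)
  Distance 9: (x=0, y=0), (x=2, y=0)
Total reachable: 27 (grid has 27 open cells total)

Answer: Reachable cells: 27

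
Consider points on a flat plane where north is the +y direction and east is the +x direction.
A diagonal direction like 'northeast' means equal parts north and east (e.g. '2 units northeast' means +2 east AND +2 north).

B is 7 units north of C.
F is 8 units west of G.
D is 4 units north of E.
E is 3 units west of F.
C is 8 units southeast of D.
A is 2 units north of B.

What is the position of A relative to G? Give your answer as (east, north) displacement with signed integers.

Answer: A is at (east=-3, north=5) relative to G.

Derivation:
Place G at the origin (east=0, north=0).
  F is 8 units west of G: delta (east=-8, north=+0); F at (east=-8, north=0).
  E is 3 units west of F: delta (east=-3, north=+0); E at (east=-11, north=0).
  D is 4 units north of E: delta (east=+0, north=+4); D at (east=-11, north=4).
  C is 8 units southeast of D: delta (east=+8, north=-8); C at (east=-3, north=-4).
  B is 7 units north of C: delta (east=+0, north=+7); B at (east=-3, north=3).
  A is 2 units north of B: delta (east=+0, north=+2); A at (east=-3, north=5).
Therefore A relative to G: (east=-3, north=5).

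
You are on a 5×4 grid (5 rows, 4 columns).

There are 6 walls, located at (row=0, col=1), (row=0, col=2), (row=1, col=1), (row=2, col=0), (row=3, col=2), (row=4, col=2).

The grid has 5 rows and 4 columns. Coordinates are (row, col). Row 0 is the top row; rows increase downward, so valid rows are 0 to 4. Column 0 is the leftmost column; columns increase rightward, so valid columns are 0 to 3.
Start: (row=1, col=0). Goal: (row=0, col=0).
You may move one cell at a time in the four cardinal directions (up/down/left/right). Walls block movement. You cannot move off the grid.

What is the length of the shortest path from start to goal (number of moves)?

BFS from (row=1, col=0) until reaching (row=0, col=0):
  Distance 0: (row=1, col=0)
  Distance 1: (row=0, col=0)  <- goal reached here
One shortest path (1 moves): (row=1, col=0) -> (row=0, col=0)

Answer: Shortest path length: 1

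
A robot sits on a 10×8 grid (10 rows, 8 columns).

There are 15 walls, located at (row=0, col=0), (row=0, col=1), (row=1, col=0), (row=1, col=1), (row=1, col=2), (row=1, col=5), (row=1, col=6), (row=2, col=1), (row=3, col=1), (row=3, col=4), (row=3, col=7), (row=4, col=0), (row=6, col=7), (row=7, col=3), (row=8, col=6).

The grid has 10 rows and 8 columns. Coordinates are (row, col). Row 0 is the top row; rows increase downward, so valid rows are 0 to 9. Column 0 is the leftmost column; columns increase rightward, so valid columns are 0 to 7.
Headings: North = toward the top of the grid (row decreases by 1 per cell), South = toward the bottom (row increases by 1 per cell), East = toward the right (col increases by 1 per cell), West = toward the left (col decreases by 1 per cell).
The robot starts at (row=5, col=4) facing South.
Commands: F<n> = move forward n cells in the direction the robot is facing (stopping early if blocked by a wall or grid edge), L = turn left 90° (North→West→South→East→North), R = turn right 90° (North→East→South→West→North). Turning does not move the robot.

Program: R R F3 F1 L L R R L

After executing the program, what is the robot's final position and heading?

Answer: Final position: (row=4, col=4), facing West

Derivation:
Start: (row=5, col=4), facing South
  R: turn right, now facing West
  R: turn right, now facing North
  F3: move forward 1/3 (blocked), now at (row=4, col=4)
  F1: move forward 0/1 (blocked), now at (row=4, col=4)
  L: turn left, now facing West
  L: turn left, now facing South
  R: turn right, now facing West
  R: turn right, now facing North
  L: turn left, now facing West
Final: (row=4, col=4), facing West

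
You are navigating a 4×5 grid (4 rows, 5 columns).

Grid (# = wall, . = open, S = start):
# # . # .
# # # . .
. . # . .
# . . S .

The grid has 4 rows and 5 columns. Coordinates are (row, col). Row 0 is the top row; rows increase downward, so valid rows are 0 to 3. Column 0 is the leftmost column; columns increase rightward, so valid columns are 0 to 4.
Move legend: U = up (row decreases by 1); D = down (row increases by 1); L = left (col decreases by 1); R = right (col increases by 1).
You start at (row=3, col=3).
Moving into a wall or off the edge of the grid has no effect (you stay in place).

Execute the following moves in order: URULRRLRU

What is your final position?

Answer: Final position: (row=0, col=4)

Derivation:
Start: (row=3, col=3)
  U (up): (row=3, col=3) -> (row=2, col=3)
  R (right): (row=2, col=3) -> (row=2, col=4)
  U (up): (row=2, col=4) -> (row=1, col=4)
  L (left): (row=1, col=4) -> (row=1, col=3)
  R (right): (row=1, col=3) -> (row=1, col=4)
  R (right): blocked, stay at (row=1, col=4)
  L (left): (row=1, col=4) -> (row=1, col=3)
  R (right): (row=1, col=3) -> (row=1, col=4)
  U (up): (row=1, col=4) -> (row=0, col=4)
Final: (row=0, col=4)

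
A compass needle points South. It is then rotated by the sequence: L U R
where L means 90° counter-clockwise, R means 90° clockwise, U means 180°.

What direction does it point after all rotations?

Answer: Final heading: North

Derivation:
Start: South
  L (left (90° counter-clockwise)) -> East
  U (U-turn (180°)) -> West
  R (right (90° clockwise)) -> North
Final: North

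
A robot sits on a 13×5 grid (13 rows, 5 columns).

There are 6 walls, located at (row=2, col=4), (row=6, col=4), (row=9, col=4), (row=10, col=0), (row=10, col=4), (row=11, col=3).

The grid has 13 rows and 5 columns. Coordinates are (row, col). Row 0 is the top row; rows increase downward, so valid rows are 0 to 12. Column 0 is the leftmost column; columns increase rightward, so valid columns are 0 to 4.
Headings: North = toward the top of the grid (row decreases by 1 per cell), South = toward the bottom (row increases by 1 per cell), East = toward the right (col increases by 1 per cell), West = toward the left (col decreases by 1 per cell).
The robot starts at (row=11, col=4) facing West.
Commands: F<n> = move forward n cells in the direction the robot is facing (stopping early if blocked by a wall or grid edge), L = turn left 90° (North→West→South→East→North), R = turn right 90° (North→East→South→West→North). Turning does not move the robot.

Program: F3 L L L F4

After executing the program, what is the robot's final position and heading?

Start: (row=11, col=4), facing West
  F3: move forward 0/3 (blocked), now at (row=11, col=4)
  L: turn left, now facing South
  L: turn left, now facing East
  L: turn left, now facing North
  F4: move forward 0/4 (blocked), now at (row=11, col=4)
Final: (row=11, col=4), facing North

Answer: Final position: (row=11, col=4), facing North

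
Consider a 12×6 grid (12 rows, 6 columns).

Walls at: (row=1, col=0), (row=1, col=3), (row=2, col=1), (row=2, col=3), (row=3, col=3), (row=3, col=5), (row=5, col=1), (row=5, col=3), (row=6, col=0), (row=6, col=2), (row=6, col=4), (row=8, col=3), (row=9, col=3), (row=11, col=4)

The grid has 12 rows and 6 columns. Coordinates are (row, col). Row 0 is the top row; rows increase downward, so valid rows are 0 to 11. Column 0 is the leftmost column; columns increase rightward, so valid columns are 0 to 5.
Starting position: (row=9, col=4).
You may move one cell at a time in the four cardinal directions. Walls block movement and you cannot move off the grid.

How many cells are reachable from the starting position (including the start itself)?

BFS flood-fill from (row=9, col=4):
  Distance 0: (row=9, col=4)
  Distance 1: (row=8, col=4), (row=9, col=5), (row=10, col=4)
  Distance 2: (row=7, col=4), (row=8, col=5), (row=10, col=3), (row=10, col=5)
  Distance 3: (row=7, col=3), (row=7, col=5), (row=10, col=2), (row=11, col=3), (row=11, col=5)
  Distance 4: (row=6, col=3), (row=6, col=5), (row=7, col=2), (row=9, col=2), (row=10, col=1), (row=11, col=2)
  Distance 5: (row=5, col=5), (row=7, col=1), (row=8, col=2), (row=9, col=1), (row=10, col=0), (row=11, col=1)
  Distance 6: (row=4, col=5), (row=5, col=4), (row=6, col=1), (row=7, col=0), (row=8, col=1), (row=9, col=0), (row=11, col=0)
  Distance 7: (row=4, col=4), (row=8, col=0)
  Distance 8: (row=3, col=4), (row=4, col=3)
  Distance 9: (row=2, col=4), (row=4, col=2)
  Distance 10: (row=1, col=4), (row=2, col=5), (row=3, col=2), (row=4, col=1), (row=5, col=2)
  Distance 11: (row=0, col=4), (row=1, col=5), (row=2, col=2), (row=3, col=1), (row=4, col=0)
  Distance 12: (row=0, col=3), (row=0, col=5), (row=1, col=2), (row=3, col=0), (row=5, col=0)
  Distance 13: (row=0, col=2), (row=1, col=1), (row=2, col=0)
  Distance 14: (row=0, col=1)
  Distance 15: (row=0, col=0)
Total reachable: 58 (grid has 58 open cells total)

Answer: Reachable cells: 58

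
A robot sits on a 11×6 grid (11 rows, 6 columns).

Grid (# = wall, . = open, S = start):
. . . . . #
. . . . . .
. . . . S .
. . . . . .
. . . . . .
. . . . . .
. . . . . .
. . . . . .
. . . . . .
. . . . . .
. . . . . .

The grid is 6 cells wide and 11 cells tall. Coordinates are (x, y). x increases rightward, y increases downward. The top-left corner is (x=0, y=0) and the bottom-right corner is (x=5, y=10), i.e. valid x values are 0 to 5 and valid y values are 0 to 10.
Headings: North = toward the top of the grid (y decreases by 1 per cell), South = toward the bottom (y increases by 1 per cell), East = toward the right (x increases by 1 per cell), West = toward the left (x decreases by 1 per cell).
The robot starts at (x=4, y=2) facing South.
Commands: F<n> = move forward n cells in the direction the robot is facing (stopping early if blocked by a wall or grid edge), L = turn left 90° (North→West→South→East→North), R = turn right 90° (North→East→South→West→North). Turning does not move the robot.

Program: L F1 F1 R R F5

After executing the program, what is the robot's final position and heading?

Start: (x=4, y=2), facing South
  L: turn left, now facing East
  F1: move forward 1, now at (x=5, y=2)
  F1: move forward 0/1 (blocked), now at (x=5, y=2)
  R: turn right, now facing South
  R: turn right, now facing West
  F5: move forward 5, now at (x=0, y=2)
Final: (x=0, y=2), facing West

Answer: Final position: (x=0, y=2), facing West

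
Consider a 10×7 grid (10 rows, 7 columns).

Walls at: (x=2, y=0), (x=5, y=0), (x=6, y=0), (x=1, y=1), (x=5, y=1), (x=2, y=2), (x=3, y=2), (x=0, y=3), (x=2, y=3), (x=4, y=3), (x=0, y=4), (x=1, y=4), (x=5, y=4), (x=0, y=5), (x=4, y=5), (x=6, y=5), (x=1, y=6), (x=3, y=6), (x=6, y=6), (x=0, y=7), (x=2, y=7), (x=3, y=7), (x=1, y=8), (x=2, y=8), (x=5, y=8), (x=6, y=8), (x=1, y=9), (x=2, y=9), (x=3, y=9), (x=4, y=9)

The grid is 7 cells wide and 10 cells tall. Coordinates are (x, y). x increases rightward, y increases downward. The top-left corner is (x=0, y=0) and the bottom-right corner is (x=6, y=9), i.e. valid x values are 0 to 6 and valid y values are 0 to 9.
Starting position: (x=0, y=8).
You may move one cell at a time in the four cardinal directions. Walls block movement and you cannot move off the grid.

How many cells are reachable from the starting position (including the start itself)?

BFS flood-fill from (x=0, y=8):
  Distance 0: (x=0, y=8)
  Distance 1: (x=0, y=9)
Total reachable: 2 (grid has 40 open cells total)

Answer: Reachable cells: 2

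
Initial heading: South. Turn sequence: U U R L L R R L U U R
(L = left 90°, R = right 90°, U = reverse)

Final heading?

Start: South
  U (U-turn (180°)) -> North
  U (U-turn (180°)) -> South
  R (right (90° clockwise)) -> West
  L (left (90° counter-clockwise)) -> South
  L (left (90° counter-clockwise)) -> East
  R (right (90° clockwise)) -> South
  R (right (90° clockwise)) -> West
  L (left (90° counter-clockwise)) -> South
  U (U-turn (180°)) -> North
  U (U-turn (180°)) -> South
  R (right (90° clockwise)) -> West
Final: West

Answer: Final heading: West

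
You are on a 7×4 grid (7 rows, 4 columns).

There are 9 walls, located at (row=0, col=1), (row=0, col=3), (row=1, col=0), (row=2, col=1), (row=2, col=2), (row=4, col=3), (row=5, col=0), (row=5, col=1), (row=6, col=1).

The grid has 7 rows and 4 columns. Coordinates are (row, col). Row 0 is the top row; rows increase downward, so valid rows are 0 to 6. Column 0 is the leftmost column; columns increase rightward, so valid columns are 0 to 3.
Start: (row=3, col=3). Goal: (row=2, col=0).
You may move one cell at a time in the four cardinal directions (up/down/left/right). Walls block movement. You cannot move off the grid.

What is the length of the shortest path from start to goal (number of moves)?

BFS from (row=3, col=3) until reaching (row=2, col=0):
  Distance 0: (row=3, col=3)
  Distance 1: (row=2, col=3), (row=3, col=2)
  Distance 2: (row=1, col=3), (row=3, col=1), (row=4, col=2)
  Distance 3: (row=1, col=2), (row=3, col=0), (row=4, col=1), (row=5, col=2)
  Distance 4: (row=0, col=2), (row=1, col=1), (row=2, col=0), (row=4, col=0), (row=5, col=3), (row=6, col=2)  <- goal reached here
One shortest path (4 moves): (row=3, col=3) -> (row=3, col=2) -> (row=3, col=1) -> (row=3, col=0) -> (row=2, col=0)

Answer: Shortest path length: 4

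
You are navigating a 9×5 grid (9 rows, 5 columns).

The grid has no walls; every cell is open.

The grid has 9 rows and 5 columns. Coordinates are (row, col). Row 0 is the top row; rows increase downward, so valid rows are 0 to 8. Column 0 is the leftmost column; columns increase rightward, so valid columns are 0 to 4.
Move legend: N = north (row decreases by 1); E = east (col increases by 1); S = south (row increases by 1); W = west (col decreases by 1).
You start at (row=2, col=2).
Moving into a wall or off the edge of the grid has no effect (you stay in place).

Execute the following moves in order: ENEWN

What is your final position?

Start: (row=2, col=2)
  E (east): (row=2, col=2) -> (row=2, col=3)
  N (north): (row=2, col=3) -> (row=1, col=3)
  E (east): (row=1, col=3) -> (row=1, col=4)
  W (west): (row=1, col=4) -> (row=1, col=3)
  N (north): (row=1, col=3) -> (row=0, col=3)
Final: (row=0, col=3)

Answer: Final position: (row=0, col=3)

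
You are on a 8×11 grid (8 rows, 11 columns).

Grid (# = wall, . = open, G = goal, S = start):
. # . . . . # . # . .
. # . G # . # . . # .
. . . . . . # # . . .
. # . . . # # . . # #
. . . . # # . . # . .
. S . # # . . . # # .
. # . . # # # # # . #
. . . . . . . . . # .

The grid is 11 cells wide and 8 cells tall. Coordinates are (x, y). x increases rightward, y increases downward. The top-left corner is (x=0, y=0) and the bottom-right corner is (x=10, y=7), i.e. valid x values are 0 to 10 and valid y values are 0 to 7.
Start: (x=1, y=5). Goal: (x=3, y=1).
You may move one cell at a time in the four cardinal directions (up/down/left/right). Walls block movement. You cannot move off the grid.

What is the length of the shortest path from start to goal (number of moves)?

Answer: Shortest path length: 6

Derivation:
BFS from (x=1, y=5) until reaching (x=3, y=1):
  Distance 0: (x=1, y=5)
  Distance 1: (x=1, y=4), (x=0, y=5), (x=2, y=5)
  Distance 2: (x=0, y=4), (x=2, y=4), (x=0, y=6), (x=2, y=6)
  Distance 3: (x=0, y=3), (x=2, y=3), (x=3, y=4), (x=3, y=6), (x=0, y=7), (x=2, y=7)
  Distance 4: (x=0, y=2), (x=2, y=2), (x=3, y=3), (x=1, y=7), (x=3, y=7)
  Distance 5: (x=0, y=1), (x=2, y=1), (x=1, y=2), (x=3, y=2), (x=4, y=3), (x=4, y=7)
  Distance 6: (x=0, y=0), (x=2, y=0), (x=3, y=1), (x=4, y=2), (x=5, y=7)  <- goal reached here
One shortest path (6 moves): (x=1, y=5) -> (x=2, y=5) -> (x=2, y=4) -> (x=3, y=4) -> (x=3, y=3) -> (x=3, y=2) -> (x=3, y=1)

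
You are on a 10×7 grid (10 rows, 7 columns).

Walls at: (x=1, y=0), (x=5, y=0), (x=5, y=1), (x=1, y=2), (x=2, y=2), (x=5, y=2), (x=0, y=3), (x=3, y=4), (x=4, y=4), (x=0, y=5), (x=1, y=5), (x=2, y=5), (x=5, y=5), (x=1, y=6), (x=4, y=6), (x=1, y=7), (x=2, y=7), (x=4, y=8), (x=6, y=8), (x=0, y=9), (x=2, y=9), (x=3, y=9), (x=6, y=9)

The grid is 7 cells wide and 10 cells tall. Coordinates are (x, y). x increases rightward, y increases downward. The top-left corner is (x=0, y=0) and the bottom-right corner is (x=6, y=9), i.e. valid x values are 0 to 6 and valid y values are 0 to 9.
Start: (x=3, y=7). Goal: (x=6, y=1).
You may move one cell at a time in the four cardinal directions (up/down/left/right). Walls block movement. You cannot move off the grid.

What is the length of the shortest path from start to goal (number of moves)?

BFS from (x=3, y=7) until reaching (x=6, y=1):
  Distance 0: (x=3, y=7)
  Distance 1: (x=3, y=6), (x=4, y=7), (x=3, y=8)
  Distance 2: (x=3, y=5), (x=2, y=6), (x=5, y=7), (x=2, y=8)
  Distance 3: (x=4, y=5), (x=5, y=6), (x=6, y=7), (x=1, y=8), (x=5, y=8)
  Distance 4: (x=6, y=6), (x=0, y=8), (x=1, y=9), (x=5, y=9)
  Distance 5: (x=6, y=5), (x=0, y=7), (x=4, y=9)
  Distance 6: (x=6, y=4), (x=0, y=6)
  Distance 7: (x=6, y=3), (x=5, y=4)
  Distance 8: (x=6, y=2), (x=5, y=3)
  Distance 9: (x=6, y=1), (x=4, y=3)  <- goal reached here
One shortest path (9 moves): (x=3, y=7) -> (x=4, y=7) -> (x=5, y=7) -> (x=6, y=7) -> (x=6, y=6) -> (x=6, y=5) -> (x=6, y=4) -> (x=6, y=3) -> (x=6, y=2) -> (x=6, y=1)

Answer: Shortest path length: 9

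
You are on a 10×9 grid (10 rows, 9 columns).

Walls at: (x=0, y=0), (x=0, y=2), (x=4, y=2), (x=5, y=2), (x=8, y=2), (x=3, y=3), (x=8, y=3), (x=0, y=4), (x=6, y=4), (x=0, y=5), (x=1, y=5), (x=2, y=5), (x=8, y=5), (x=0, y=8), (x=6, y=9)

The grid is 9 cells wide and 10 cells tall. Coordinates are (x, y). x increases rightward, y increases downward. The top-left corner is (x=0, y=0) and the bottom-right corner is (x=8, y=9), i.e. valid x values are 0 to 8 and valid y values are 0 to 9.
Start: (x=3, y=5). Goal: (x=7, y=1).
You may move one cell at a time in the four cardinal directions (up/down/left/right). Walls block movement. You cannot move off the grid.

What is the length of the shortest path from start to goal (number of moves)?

Answer: Shortest path length: 8

Derivation:
BFS from (x=3, y=5) until reaching (x=7, y=1):
  Distance 0: (x=3, y=5)
  Distance 1: (x=3, y=4), (x=4, y=5), (x=3, y=6)
  Distance 2: (x=2, y=4), (x=4, y=4), (x=5, y=5), (x=2, y=6), (x=4, y=6), (x=3, y=7)
  Distance 3: (x=2, y=3), (x=4, y=3), (x=1, y=4), (x=5, y=4), (x=6, y=5), (x=1, y=6), (x=5, y=6), (x=2, y=7), (x=4, y=7), (x=3, y=8)
  Distance 4: (x=2, y=2), (x=1, y=3), (x=5, y=3), (x=7, y=5), (x=0, y=6), (x=6, y=6), (x=1, y=7), (x=5, y=7), (x=2, y=8), (x=4, y=8), (x=3, y=9)
  Distance 5: (x=2, y=1), (x=1, y=2), (x=3, y=2), (x=0, y=3), (x=6, y=3), (x=7, y=4), (x=7, y=6), (x=0, y=7), (x=6, y=7), (x=1, y=8), (x=5, y=8), (x=2, y=9), (x=4, y=9)
  Distance 6: (x=2, y=0), (x=1, y=1), (x=3, y=1), (x=6, y=2), (x=7, y=3), (x=8, y=4), (x=8, y=6), (x=7, y=7), (x=6, y=8), (x=1, y=9), (x=5, y=9)
  Distance 7: (x=1, y=0), (x=3, y=0), (x=0, y=1), (x=4, y=1), (x=6, y=1), (x=7, y=2), (x=8, y=7), (x=7, y=8), (x=0, y=9)
  Distance 8: (x=4, y=0), (x=6, y=0), (x=5, y=1), (x=7, y=1), (x=8, y=8), (x=7, y=9)  <- goal reached here
One shortest path (8 moves): (x=3, y=5) -> (x=4, y=5) -> (x=5, y=5) -> (x=6, y=5) -> (x=7, y=5) -> (x=7, y=4) -> (x=7, y=3) -> (x=7, y=2) -> (x=7, y=1)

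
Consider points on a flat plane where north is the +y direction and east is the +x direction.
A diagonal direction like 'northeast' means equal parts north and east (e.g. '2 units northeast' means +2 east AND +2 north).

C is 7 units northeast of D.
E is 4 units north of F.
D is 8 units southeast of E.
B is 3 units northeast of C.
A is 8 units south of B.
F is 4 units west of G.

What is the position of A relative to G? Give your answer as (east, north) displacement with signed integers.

Place G at the origin (east=0, north=0).
  F is 4 units west of G: delta (east=-4, north=+0); F at (east=-4, north=0).
  E is 4 units north of F: delta (east=+0, north=+4); E at (east=-4, north=4).
  D is 8 units southeast of E: delta (east=+8, north=-8); D at (east=4, north=-4).
  C is 7 units northeast of D: delta (east=+7, north=+7); C at (east=11, north=3).
  B is 3 units northeast of C: delta (east=+3, north=+3); B at (east=14, north=6).
  A is 8 units south of B: delta (east=+0, north=-8); A at (east=14, north=-2).
Therefore A relative to G: (east=14, north=-2).

Answer: A is at (east=14, north=-2) relative to G.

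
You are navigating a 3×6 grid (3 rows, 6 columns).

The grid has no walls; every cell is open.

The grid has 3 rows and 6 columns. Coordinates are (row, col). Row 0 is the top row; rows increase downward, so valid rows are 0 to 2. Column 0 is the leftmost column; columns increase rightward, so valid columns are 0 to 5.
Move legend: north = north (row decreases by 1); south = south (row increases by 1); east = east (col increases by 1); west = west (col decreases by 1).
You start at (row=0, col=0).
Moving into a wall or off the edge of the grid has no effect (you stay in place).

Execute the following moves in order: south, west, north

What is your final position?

Answer: Final position: (row=0, col=0)

Derivation:
Start: (row=0, col=0)
  south (south): (row=0, col=0) -> (row=1, col=0)
  west (west): blocked, stay at (row=1, col=0)
  north (north): (row=1, col=0) -> (row=0, col=0)
Final: (row=0, col=0)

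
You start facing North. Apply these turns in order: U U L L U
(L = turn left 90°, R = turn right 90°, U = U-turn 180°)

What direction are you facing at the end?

Start: North
  U (U-turn (180°)) -> South
  U (U-turn (180°)) -> North
  L (left (90° counter-clockwise)) -> West
  L (left (90° counter-clockwise)) -> South
  U (U-turn (180°)) -> North
Final: North

Answer: Final heading: North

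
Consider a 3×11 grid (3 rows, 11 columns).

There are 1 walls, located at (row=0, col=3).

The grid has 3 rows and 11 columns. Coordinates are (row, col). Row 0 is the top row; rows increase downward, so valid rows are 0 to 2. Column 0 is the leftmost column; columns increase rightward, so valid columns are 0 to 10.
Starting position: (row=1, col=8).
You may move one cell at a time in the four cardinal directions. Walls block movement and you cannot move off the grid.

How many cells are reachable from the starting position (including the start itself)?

Answer: Reachable cells: 32

Derivation:
BFS flood-fill from (row=1, col=8):
  Distance 0: (row=1, col=8)
  Distance 1: (row=0, col=8), (row=1, col=7), (row=1, col=9), (row=2, col=8)
  Distance 2: (row=0, col=7), (row=0, col=9), (row=1, col=6), (row=1, col=10), (row=2, col=7), (row=2, col=9)
  Distance 3: (row=0, col=6), (row=0, col=10), (row=1, col=5), (row=2, col=6), (row=2, col=10)
  Distance 4: (row=0, col=5), (row=1, col=4), (row=2, col=5)
  Distance 5: (row=0, col=4), (row=1, col=3), (row=2, col=4)
  Distance 6: (row=1, col=2), (row=2, col=3)
  Distance 7: (row=0, col=2), (row=1, col=1), (row=2, col=2)
  Distance 8: (row=0, col=1), (row=1, col=0), (row=2, col=1)
  Distance 9: (row=0, col=0), (row=2, col=0)
Total reachable: 32 (grid has 32 open cells total)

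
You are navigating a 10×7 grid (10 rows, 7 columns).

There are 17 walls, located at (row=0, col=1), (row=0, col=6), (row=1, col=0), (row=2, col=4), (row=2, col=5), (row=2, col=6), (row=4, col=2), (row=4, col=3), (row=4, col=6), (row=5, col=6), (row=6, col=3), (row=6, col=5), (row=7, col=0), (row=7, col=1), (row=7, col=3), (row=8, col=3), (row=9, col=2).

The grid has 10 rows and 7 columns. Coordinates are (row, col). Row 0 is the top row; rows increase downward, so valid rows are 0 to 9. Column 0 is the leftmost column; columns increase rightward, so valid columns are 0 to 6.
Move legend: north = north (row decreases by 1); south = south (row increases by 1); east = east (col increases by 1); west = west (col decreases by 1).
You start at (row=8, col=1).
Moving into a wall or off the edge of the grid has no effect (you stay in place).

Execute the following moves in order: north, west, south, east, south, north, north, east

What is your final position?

Start: (row=8, col=1)
  north (north): blocked, stay at (row=8, col=1)
  west (west): (row=8, col=1) -> (row=8, col=0)
  south (south): (row=8, col=0) -> (row=9, col=0)
  east (east): (row=9, col=0) -> (row=9, col=1)
  south (south): blocked, stay at (row=9, col=1)
  north (north): (row=9, col=1) -> (row=8, col=1)
  north (north): blocked, stay at (row=8, col=1)
  east (east): (row=8, col=1) -> (row=8, col=2)
Final: (row=8, col=2)

Answer: Final position: (row=8, col=2)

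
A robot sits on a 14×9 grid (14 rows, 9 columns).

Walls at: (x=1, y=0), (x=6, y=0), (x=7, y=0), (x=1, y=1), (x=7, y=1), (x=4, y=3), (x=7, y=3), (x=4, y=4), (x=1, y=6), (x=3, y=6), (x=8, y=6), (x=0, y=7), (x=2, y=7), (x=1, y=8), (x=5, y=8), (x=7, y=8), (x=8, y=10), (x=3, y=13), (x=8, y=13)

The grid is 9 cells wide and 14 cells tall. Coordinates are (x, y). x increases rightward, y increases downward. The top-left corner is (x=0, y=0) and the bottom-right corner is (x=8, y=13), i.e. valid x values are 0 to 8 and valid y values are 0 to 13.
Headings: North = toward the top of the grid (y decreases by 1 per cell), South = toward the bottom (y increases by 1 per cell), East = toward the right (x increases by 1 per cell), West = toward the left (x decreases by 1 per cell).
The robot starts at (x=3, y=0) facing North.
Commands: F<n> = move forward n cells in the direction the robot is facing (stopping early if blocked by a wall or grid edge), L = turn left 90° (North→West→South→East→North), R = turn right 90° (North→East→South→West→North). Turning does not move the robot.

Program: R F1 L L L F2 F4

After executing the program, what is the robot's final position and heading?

Answer: Final position: (x=4, y=2), facing South

Derivation:
Start: (x=3, y=0), facing North
  R: turn right, now facing East
  F1: move forward 1, now at (x=4, y=0)
  L: turn left, now facing North
  L: turn left, now facing West
  L: turn left, now facing South
  F2: move forward 2, now at (x=4, y=2)
  F4: move forward 0/4 (blocked), now at (x=4, y=2)
Final: (x=4, y=2), facing South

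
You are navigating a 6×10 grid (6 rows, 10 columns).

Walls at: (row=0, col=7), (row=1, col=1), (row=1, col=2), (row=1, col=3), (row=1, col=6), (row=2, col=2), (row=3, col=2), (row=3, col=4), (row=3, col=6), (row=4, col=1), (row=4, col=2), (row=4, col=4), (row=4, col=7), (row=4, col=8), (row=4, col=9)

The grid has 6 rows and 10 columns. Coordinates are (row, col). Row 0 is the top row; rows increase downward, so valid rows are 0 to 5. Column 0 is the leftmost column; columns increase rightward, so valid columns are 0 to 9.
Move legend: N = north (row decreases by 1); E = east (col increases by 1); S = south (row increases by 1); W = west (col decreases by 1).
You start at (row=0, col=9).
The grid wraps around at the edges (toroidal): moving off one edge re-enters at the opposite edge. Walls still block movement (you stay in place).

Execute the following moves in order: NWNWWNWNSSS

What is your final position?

Answer: Final position: (row=0, col=5)

Derivation:
Start: (row=0, col=9)
  N (north): (row=0, col=9) -> (row=5, col=9)
  W (west): (row=5, col=9) -> (row=5, col=8)
  N (north): blocked, stay at (row=5, col=8)
  W (west): (row=5, col=8) -> (row=5, col=7)
  W (west): (row=5, col=7) -> (row=5, col=6)
  N (north): (row=5, col=6) -> (row=4, col=6)
  W (west): (row=4, col=6) -> (row=4, col=5)
  N (north): (row=4, col=5) -> (row=3, col=5)
  S (south): (row=3, col=5) -> (row=4, col=5)
  S (south): (row=4, col=5) -> (row=5, col=5)
  S (south): (row=5, col=5) -> (row=0, col=5)
Final: (row=0, col=5)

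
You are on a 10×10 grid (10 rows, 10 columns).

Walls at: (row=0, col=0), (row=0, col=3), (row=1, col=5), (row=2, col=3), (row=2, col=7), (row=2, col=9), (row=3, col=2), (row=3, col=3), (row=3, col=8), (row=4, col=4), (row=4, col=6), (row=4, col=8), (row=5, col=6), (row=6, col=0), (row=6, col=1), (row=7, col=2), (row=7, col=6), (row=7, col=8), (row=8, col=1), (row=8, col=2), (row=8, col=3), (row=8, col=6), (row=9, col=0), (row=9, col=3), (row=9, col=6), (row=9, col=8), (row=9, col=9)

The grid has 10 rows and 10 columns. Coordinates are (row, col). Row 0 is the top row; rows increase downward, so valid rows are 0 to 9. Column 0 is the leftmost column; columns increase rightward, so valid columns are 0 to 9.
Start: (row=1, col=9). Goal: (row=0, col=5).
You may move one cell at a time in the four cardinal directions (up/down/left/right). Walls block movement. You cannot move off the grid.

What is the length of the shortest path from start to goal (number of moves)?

Answer: Shortest path length: 5

Derivation:
BFS from (row=1, col=9) until reaching (row=0, col=5):
  Distance 0: (row=1, col=9)
  Distance 1: (row=0, col=9), (row=1, col=8)
  Distance 2: (row=0, col=8), (row=1, col=7), (row=2, col=8)
  Distance 3: (row=0, col=7), (row=1, col=6)
  Distance 4: (row=0, col=6), (row=2, col=6)
  Distance 5: (row=0, col=5), (row=2, col=5), (row=3, col=6)  <- goal reached here
One shortest path (5 moves): (row=1, col=9) -> (row=1, col=8) -> (row=1, col=7) -> (row=1, col=6) -> (row=0, col=6) -> (row=0, col=5)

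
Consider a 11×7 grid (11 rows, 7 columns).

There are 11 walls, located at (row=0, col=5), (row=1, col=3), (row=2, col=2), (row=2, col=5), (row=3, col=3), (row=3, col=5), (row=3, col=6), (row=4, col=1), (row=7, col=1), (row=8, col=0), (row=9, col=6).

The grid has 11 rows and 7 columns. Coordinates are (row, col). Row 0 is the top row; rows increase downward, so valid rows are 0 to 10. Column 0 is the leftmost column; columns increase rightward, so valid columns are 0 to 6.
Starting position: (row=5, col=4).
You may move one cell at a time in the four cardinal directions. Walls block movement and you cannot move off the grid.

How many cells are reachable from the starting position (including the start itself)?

Answer: Reachable cells: 66

Derivation:
BFS flood-fill from (row=5, col=4):
  Distance 0: (row=5, col=4)
  Distance 1: (row=4, col=4), (row=5, col=3), (row=5, col=5), (row=6, col=4)
  Distance 2: (row=3, col=4), (row=4, col=3), (row=4, col=5), (row=5, col=2), (row=5, col=6), (row=6, col=3), (row=6, col=5), (row=7, col=4)
  Distance 3: (row=2, col=4), (row=4, col=2), (row=4, col=6), (row=5, col=1), (row=6, col=2), (row=6, col=6), (row=7, col=3), (row=7, col=5), (row=8, col=4)
  Distance 4: (row=1, col=4), (row=2, col=3), (row=3, col=2), (row=5, col=0), (row=6, col=1), (row=7, col=2), (row=7, col=6), (row=8, col=3), (row=8, col=5), (row=9, col=4)
  Distance 5: (row=0, col=4), (row=1, col=5), (row=3, col=1), (row=4, col=0), (row=6, col=0), (row=8, col=2), (row=8, col=6), (row=9, col=3), (row=9, col=5), (row=10, col=4)
  Distance 6: (row=0, col=3), (row=1, col=6), (row=2, col=1), (row=3, col=0), (row=7, col=0), (row=8, col=1), (row=9, col=2), (row=10, col=3), (row=10, col=5)
  Distance 7: (row=0, col=2), (row=0, col=6), (row=1, col=1), (row=2, col=0), (row=2, col=6), (row=9, col=1), (row=10, col=2), (row=10, col=6)
  Distance 8: (row=0, col=1), (row=1, col=0), (row=1, col=2), (row=9, col=0), (row=10, col=1)
  Distance 9: (row=0, col=0), (row=10, col=0)
Total reachable: 66 (grid has 66 open cells total)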